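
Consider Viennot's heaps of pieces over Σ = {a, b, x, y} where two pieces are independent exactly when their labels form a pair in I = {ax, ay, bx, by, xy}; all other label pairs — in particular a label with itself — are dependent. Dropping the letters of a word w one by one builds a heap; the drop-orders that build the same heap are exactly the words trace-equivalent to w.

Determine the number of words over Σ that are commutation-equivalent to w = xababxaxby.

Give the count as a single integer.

840

0(x) covers ∅
1(a) covers ∅
2(b) covers 1:a
3(a) covers 2:b
4(b) covers 3:a
5(x) covers 0:x
6(a) covers 4:b
7(x) covers 5:x
8(b) covers 6:a
9(y) covers ∅
floor of heap: 0:x, 1:a, 9:y
completions by unplaced set U, small U first (add the entries for U minus each lowest piece of U):
  |U|=1: {7}:1  {8}:1  {9}:1
  |U|=2: {5,7}:1  {6,8}:1  {7,8}:2  {7,9}:2  {8,9}:2
  |U|=3: {0,5,7}:1  {4,6,8}:1  {5,7,8}:3  {5,7,9}:3  {6,7,8}:3  {6,8,9}:3  {7,8,9}:6
  |U|=4: {0,5,7,8}:4  {0,5,7,9}:4  {3,4,6,8}:1  {4,6,7,8}:4  {4,6,8,9}:4  {5,6,7,8}:6  {5,7,8,9}:12  {6,7,8,9}:12
  |U|=5: {0,5,6,7,8}:10  {0,5,7,8,9}:20  {2,3,4,6,8}:1  {3,4,6,7,8}:5  {3,4,6,8,9}:5  {4,5,6,7,8}:10  {4,6,7,8,9}:20  {5,6,7,8,9}:30
  |U|=6: {0,4,5,6,7,8}:20  {0,5,6,7,8,9}:60  {1,2,3,4,6,8}:1  {2,3,4,6,7,8}:6  {2,3,4,6,8,9}:6  {3,4,5,6,7,8}:15  {3,4,6,7,8,9}:30  {4,5,6,7,8,9}:60
  |U|=7: {0,3,4,5,6,7,8}:35  {0,4,5,6,7,8,9}:140  {1,2,3,4,6,7,8}:7  {1,2,3,4,6,8,9}:7  {2,3,4,5,6,7,8}:21  {2,3,4,6,7,8,9}:42  {3,4,5,6,7,8,9}:105
  |U|=8: {0,2,3,4,5,6,7,8}:56  {0,3,4,5,6,7,8,9}:280  {1,2,3,4,5,6,7,8}:28  {1,2,3,4,6,7,8,9}:56  {2,3,4,5,6,7,8,9}:168
  start at 0(x): 252
  start at 1(a): 504
  start at 9(y): 84
sum over floor = 840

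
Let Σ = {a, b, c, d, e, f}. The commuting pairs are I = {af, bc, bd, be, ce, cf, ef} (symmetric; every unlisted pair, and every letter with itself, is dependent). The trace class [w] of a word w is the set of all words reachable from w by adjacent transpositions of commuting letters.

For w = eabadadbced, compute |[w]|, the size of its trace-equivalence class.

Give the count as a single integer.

drop 0:e onto floor
drop 1:a onto {0:e}
drop 2:b onto {1:a}
drop 3:a onto {2:b}
drop 4:d onto {3:a}
drop 5:a onto {4:d}
drop 6:d onto {5:a}
drop 7:b onto {5:a}
drop 8:c onto {6:d}
drop 9:e onto {6:d}
drop 10:d onto {8:c, 9:e}
ground layer = {0:e}
drop-orders for the pieces not yet dropped (sum over which currently-grounded one goes next):
  1 to go: {7} 1  {10} 1
  2 to go: {7,10} 2  {8,10} 1  {9,10} 1
  3 to go: {7,8,10} 3  {7,9,10} 3  {8,9,10} 2
  4 to go: {6,8,9,10} 2  {7,8,9,10} 8
  5 to go: {6,7,8,9,10} 10
  6 to go: {5,6,7,8,9,10} 10
  7 to go: {4,5,6,7,8,9,10} 10
  8 to go: {3,4,5,6,7,8,9,10} 10
  9 to go: {2,3,4,5,6,7,8,9,10} 10
  if 0:e drops first: 10 orders

10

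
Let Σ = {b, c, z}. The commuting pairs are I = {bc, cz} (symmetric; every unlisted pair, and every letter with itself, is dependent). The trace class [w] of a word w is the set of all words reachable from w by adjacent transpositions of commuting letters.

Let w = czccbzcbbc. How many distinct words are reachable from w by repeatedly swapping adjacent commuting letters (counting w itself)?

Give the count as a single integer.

#0=c has no predecessor
#1=z has no predecessor
#2=c depends on [0:c]
#3=c depends on [2:c]
#4=b depends on [1:z]
#5=z depends on [4:b]
#6=c depends on [3:c]
#7=b depends on [5:z]
#8=b depends on [7:b]
#9=c depends on [6:c]
sources: [0:c, 1:z]
N(rest) = Σ N(rest − s) over sources s of rest; N(one piece) = 1:
  size 1 → [8]=1  [9]=1
  size 2 → [6,9]=1  [7,8]=1  [8,9]=2
  size 3 → [3,6,9]=1  [5,7,8]=1  [6,8,9]=3  [7,8,9]=3
  size 4 → [2,3,6,9]=1  [3,6,8,9]=4  [4,5,7,8]=1  [5,7,8,9]=4  [6,7,8,9]=6
  size 5 → [0,2,3,6,9]=1  [1,4,5,7,8]=1  [2,3,6,8,9]=5  [3,6,7,8,9]=10  [4,5,7,8,9]=5  [5,6,7,8,9]=10
  size 6 → [0,2,3,6,8,9]=6  [1,4,5,7,8,9]=6  [2,3,6,7,8,9]=15  [3,5,6,7,8,9]=20  [4,5,6,7,8,9]=15
  size 7 → [0,2,3,6,7,8,9]=21  [1,4,5,6,7,8,9]=21  [2,3,5,6,7,8,9]=35  [3,4,5,6,7,8,9]=35
  size 8 → [0,2,3,5,6,7,8,9]=56  [1,3,4,5,6,7,8,9]=56  [2,3,4,5,6,7,8,9]=70
  first=0(c) contributes 126
  first=1(z) contributes 126
|[w]| = 252

252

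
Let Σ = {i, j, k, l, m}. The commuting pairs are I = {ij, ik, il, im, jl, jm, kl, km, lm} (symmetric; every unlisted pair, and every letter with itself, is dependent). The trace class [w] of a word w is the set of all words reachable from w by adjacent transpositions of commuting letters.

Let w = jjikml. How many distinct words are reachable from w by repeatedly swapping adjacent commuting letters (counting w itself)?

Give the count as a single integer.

120

0(j) covers ∅
1(j) covers 0:j
2(i) covers ∅
3(k) covers 1:j
4(m) covers ∅
5(l) covers ∅
floor of heap: 0:j, 2:i, 4:m, 5:l
completions by unplaced set U, small U first (add the entries for U minus each lowest piece of U):
  |U|=1: {2}:1  {3}:1  {4}:1  {5}:1
  |U|=2: {1,3}:1  {2,3}:2  {2,4}:2  {2,5}:2  {3,4}:2  {3,5}:2  {4,5}:2
  |U|=3: {0,1,3}:1  {1,2,3}:3  {1,3,4}:3  {1,3,5}:3  {2,3,4}:6  {2,3,5}:6  {2,4,5}:6  {3,4,5}:6
  |U|=4: {0,1,2,3}:4  {0,1,3,4}:4  {0,1,3,5}:4  {1,2,3,4}:12  {1,2,3,5}:12  {1,3,4,5}:12  {2,3,4,5}:24
  start at 0(j): 60
  start at 2(i): 20
  start at 4(m): 20
  start at 5(l): 20
sum over floor = 120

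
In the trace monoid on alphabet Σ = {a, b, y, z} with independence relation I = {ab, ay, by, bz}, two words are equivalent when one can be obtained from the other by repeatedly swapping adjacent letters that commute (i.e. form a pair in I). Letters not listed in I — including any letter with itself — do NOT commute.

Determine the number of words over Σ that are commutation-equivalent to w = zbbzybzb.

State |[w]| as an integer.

70

piece 0:z — minimal
piece 1:b — minimal
piece 2:b rests on {1:b}
piece 3:z rests on {0:z}
piece 4:y rests on {3:z}
piece 5:b rests on {2:b}
piece 6:z rests on {4:y}
piece 7:b rests on {5:b}
minimal pieces: {0:z, 1:b}
ways to finish when only these pieces remain (= sum over removing one remaining piece with nothing left below it):
  1 left: {6}→1  {7}→1
  2 left: {4,6}→1  {5,7}→1  {6,7}→2
  3 left: {2,5,7}→1  {3,4,6}→1  {4,6,7}→3  {5,6,7}→3
  4 left: {0,3,4,6}→1  {1,2,5,7}→1  {2,5,6,7}→4  {3,4,6,7}→4  {4,5,6,7}→6
  5 left: {0,3,4,6,7}→5  {1,2,5,6,7}→5  {2,4,5,6,7}→10  {3,4,5,6,7}→10
  6 left: {0,3,4,5,6,7}→15  {1,2,4,5,6,7}→15  {2,3,4,5,6,7}→20
  placing 0:z first → 35 extensions
  placing 1:b first → 35 extensions
total linear extensions = 70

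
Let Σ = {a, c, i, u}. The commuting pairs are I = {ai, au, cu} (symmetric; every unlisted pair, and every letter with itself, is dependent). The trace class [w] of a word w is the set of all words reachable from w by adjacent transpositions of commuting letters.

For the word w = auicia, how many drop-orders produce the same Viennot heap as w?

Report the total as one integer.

6

#0=a has no predecessor
#1=u has no predecessor
#2=i depends on [1:u]
#3=c depends on [0:a, 2:i]
#4=i depends on [3:c]
#5=a depends on [3:c]
sources: [0:a, 1:u]
N(rest) = Σ N(rest − s) over sources s of rest; N(one piece) = 1:
  size 1 → [4]=1  [5]=1
  size 2 → [4,5]=2
  size 3 → [3,4,5]=2
  size 4 → [0,3,4,5]=2  [2,3,4,5]=2
  first=0(a) contributes 2
  first=1(u) contributes 4
|[w]| = 6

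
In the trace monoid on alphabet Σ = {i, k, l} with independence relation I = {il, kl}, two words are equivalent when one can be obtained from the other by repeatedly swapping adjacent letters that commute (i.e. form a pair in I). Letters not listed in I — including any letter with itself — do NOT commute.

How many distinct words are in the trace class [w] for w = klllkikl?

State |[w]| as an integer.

0(k) covers ∅
1(l) covers ∅
2(l) covers 1:l
3(l) covers 2:l
4(k) covers 0:k
5(i) covers 4:k
6(k) covers 5:i
7(l) covers 3:l
floor of heap: 0:k, 1:l
completions by unplaced set U, small U first (add the entries for U minus each lowest piece of U):
  |U|=1: {6}:1  {7}:1
  |U|=2: {3,7}:1  {5,6}:1  {6,7}:2
  |U|=3: {2,3,7}:1  {3,6,7}:3  {4,5,6}:1  {5,6,7}:3
  |U|=4: {0,4,5,6}:1  {1,2,3,7}:1  {2,3,6,7}:4  {3,5,6,7}:6  {4,5,6,7}:4
  |U|=5: {0,4,5,6,7}:5  {1,2,3,6,7}:5  {2,3,5,6,7}:10  {3,4,5,6,7}:10
  |U|=6: {0,3,4,5,6,7}:15  {1,2,3,5,6,7}:15  {2,3,4,5,6,7}:20
  start at 0(k): 35
  start at 1(l): 35
sum over floor = 70

70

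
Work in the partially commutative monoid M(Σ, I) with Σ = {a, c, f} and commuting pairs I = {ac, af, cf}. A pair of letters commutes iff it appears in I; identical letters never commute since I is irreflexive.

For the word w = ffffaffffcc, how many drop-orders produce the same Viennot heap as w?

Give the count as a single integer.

0(f) covers ∅
1(f) covers 0:f
2(f) covers 1:f
3(f) covers 2:f
4(a) covers ∅
5(f) covers 3:f
6(f) covers 5:f
7(f) covers 6:f
8(f) covers 7:f
9(c) covers ∅
10(c) covers 9:c
floor of heap: 0:f, 4:a, 9:c
completions by unplaced set U, small U first (add the entries for U minus each lowest piece of U):
  |U|=1: {4}:1  {8}:1  {10}:1
  |U|=2: {4,8}:2  {4,10}:2  {7,8}:1  {8,10}:2  {9,10}:1
  |U|=3: {4,7,8}:3  {4,8,10}:6  {4,9,10}:3  {6,7,8}:1  {7,8,10}:3  {8,9,10}:3
  |U|=4: {4,6,7,8}:4  {4,7,8,10}:12  {4,8,9,10}:12  {5,6,7,8}:1  {6,7,8,10}:4  {7,8,9,10}:6
  |U|=5: {3,5,6,7,8}:1  {4,5,6,7,8}:5  {4,6,7,8,10}:20  {4,7,8,9,10}:30  {5,6,7,8,10}:5  {6,7,8,9,10}:10
  |U|=6: {2,3,5,6,7,8}:1  {3,4,5,6,7,8}:6  {3,5,6,7,8,10}:6  {4,5,6,7,8,10}:30  {4,6,7,8,9,10}:60  {5,6,7,8,9,10}:15
  |U|=7: {1,2,3,5,6,7,8}:1  {2,3,4,5,6,7,8}:7  {2,3,5,6,7,8,10}:7  {3,4,5,6,7,8,10}:42  {3,5,6,7,8,9,10}:21  {4,5,6,7,8,9,10}:105
  |U|=8: {0,1,2,3,5,6,7,8}:1  {1,2,3,4,5,6,7,8}:8  {1,2,3,5,6,7,8,10}:8  {2,3,4,5,6,7,8,10}:56  {2,3,5,6,7,8,9,10}:28  {3,4,5,6,7,8,9,10}:168
  |U|=9: {0,1,2,3,4,5,6,7,8}:9  {0,1,2,3,5,6,7,8,10}:9  {1,2,3,4,5,6,7,8,10}:72  {1,2,3,5,6,7,8,9,10}:36  {2,3,4,5,6,7,8,9,10}:252
  start at 0(f): 360
  start at 4(a): 45
  start at 9(c): 90
sum over floor = 495

495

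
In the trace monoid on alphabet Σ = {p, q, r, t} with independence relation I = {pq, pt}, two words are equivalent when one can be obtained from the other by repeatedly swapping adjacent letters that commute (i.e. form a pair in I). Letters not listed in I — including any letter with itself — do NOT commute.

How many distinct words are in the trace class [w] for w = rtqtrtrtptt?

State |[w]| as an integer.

4

piece 0:r — minimal
piece 1:t rests on {0:r}
piece 2:q rests on {1:t}
piece 3:t rests on {2:q}
piece 4:r rests on {3:t}
piece 5:t rests on {4:r}
piece 6:r rests on {5:t}
piece 7:t rests on {6:r}
piece 8:p rests on {6:r}
piece 9:t rests on {7:t}
piece 10:t rests on {9:t}
minimal pieces: {0:r}
ways to finish when only these pieces remain (= sum over removing one remaining piece with nothing left below it):
  1 left: {8}→1  {10}→1
  2 left: {8,10}→2  {9,10}→1
  3 left: {7,9,10}→1  {8,9,10}→3
  4 left: {7,8,9,10}→4
  5 left: {6,7,8,9,10}→4
  6 left: {5,6,7,8,9,10}→4
  7 left: {4,5,6,7,8,9,10}→4
  8 left: {3,4,5,6,7,8,9,10}→4
  9 left: {2,3,4,5,6,7,8,9,10}→4
  placing 0:r first → 4 extensions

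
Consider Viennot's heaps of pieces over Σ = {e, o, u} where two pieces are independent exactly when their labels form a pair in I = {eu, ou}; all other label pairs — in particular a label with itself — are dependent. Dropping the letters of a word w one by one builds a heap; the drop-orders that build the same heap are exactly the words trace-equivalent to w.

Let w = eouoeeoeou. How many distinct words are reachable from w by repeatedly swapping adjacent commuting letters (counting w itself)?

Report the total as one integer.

45

piece 0:e — minimal
piece 1:o rests on {0:e}
piece 2:u — minimal
piece 3:o rests on {1:o}
piece 4:e rests on {3:o}
piece 5:e rests on {4:e}
piece 6:o rests on {5:e}
piece 7:e rests on {6:o}
piece 8:o rests on {7:e}
piece 9:u rests on {2:u}
minimal pieces: {0:e, 2:u}
ways to finish when only these pieces remain (= sum over removing one remaining piece with nothing left below it):
  1 left: {8}→1  {9}→1
  2 left: {2,9}→1  {7,8}→1  {8,9}→2
  3 left: {2,8,9}→3  {6,7,8}→1  {7,8,9}→3
  4 left: {2,7,8,9}→6  {5,6,7,8}→1  {6,7,8,9}→4
  5 left: {2,6,7,8,9}→10  {4,5,6,7,8}→1  {5,6,7,8,9}→5
  6 left: {2,5,6,7,8,9}→15  {3,4,5,6,7,8}→1  {4,5,6,7,8,9}→6
  7 left: {1,3,4,5,6,7,8}→1  {2,4,5,6,7,8,9}→21  {3,4,5,6,7,8,9}→7
  8 left: {0,1,3,4,5,6,7,8}→1  {1,3,4,5,6,7,8,9}→8  {2,3,4,5,6,7,8,9}→28
  placing 0:e first → 36 extensions
  placing 2:u first → 9 extensions
total linear extensions = 45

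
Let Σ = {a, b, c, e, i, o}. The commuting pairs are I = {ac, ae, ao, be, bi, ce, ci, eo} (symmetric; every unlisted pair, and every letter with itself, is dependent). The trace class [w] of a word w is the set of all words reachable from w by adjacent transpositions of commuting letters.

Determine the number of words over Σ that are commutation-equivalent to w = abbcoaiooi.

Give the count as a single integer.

3

piece 0:a — minimal
piece 1:b rests on {0:a}
piece 2:b rests on {1:b}
piece 3:c rests on {2:b}
piece 4:o rests on {3:c}
piece 5:a rests on {2:b}
piece 6:i rests on {4:o, 5:a}
piece 7:o rests on {6:i}
piece 8:o rests on {7:o}
piece 9:i rests on {8:o}
minimal pieces: {0:a}
ways to finish when only these pieces remain (= sum over removing one remaining piece with nothing left below it):
  1 left: {9}→1
  2 left: {8,9}→1
  3 left: {7,8,9}→1
  4 left: {6,7,8,9}→1
  5 left: {4,6,7,8,9}→1  {5,6,7,8,9}→1
  6 left: {3,4,6,7,8,9}→1  {4,5,6,7,8,9}→2
  7 left: {3,4,5,6,7,8,9}→3
  8 left: {2,3,4,5,6,7,8,9}→3
  placing 0:a first → 3 extensions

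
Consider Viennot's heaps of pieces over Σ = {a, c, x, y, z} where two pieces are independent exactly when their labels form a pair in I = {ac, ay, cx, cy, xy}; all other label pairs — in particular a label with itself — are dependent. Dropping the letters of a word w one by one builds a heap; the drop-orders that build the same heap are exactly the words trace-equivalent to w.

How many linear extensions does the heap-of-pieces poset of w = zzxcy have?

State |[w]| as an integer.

6

piece 0:z — minimal
piece 1:z rests on {0:z}
piece 2:x rests on {1:z}
piece 3:c rests on {1:z}
piece 4:y rests on {1:z}
minimal pieces: {0:z}
ways to finish when only these pieces remain (= sum over removing one remaining piece with nothing left below it):
  1 left: {2}→1  {3}→1  {4}→1
  2 left: {2,3}→2  {2,4}→2  {3,4}→2
  3 left: {2,3,4}→6
  placing 0:z first → 6 extensions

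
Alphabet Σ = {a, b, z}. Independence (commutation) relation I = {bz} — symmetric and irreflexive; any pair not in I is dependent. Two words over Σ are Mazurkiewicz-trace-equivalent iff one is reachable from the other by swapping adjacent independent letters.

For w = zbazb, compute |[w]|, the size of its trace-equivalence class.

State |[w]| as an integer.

#0=z has no predecessor
#1=b has no predecessor
#2=a depends on [0:z, 1:b]
#3=z depends on [2:a]
#4=b depends on [2:a]
sources: [0:z, 1:b]
N(rest) = Σ N(rest − s) over sources s of rest; N(one piece) = 1:
  size 1 → [3]=1  [4]=1
  size 2 → [3,4]=2
  size 3 → [2,3,4]=2
  first=0(z) contributes 2
  first=1(b) contributes 2
|[w]| = 4

4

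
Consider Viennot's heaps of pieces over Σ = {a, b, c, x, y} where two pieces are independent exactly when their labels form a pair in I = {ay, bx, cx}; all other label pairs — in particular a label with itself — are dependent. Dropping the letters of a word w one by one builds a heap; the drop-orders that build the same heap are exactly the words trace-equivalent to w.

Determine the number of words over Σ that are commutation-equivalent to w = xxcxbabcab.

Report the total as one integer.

10

#0=x has no predecessor
#1=x depends on [0:x]
#2=c has no predecessor
#3=x depends on [1:x]
#4=b depends on [2:c]
#5=a depends on [3:x, 4:b]
#6=b depends on [5:a]
#7=c depends on [6:b]
#8=a depends on [7:c]
#9=b depends on [8:a]
sources: [0:x, 2:c]
N(rest) = Σ N(rest − s) over sources s of rest; N(one piece) = 1:
  size 1 → [9]=1
  size 2 → [8,9]=1
  size 3 → [7,8,9]=1
  size 4 → [6,7,8,9]=1
  size 5 → [5,6,7,8,9]=1
  size 6 → [3,5,6,7,8,9]=1  [4,5,6,7,8,9]=1
  size 7 → [1,3,5,6,7,8,9]=1  [2,4,5,6,7,8,9]=1  [3,4,5,6,7,8,9]=2
  size 8 → [0,1,3,5,6,7,8,9]=1  [1,3,4,5,6,7,8,9]=3  [2,3,4,5,6,7,8,9]=3
  first=0(x) contributes 6
  first=2(c) contributes 4
|[w]| = 10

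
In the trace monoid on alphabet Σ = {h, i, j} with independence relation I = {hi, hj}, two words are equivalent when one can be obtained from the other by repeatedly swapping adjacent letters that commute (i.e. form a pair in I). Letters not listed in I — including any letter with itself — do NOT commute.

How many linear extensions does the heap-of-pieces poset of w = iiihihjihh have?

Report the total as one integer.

210

#0=i has no predecessor
#1=i depends on [0:i]
#2=i depends on [1:i]
#3=h has no predecessor
#4=i depends on [2:i]
#5=h depends on [3:h]
#6=j depends on [4:i]
#7=i depends on [6:j]
#8=h depends on [5:h]
#9=h depends on [8:h]
sources: [0:i, 3:h]
N(rest) = Σ N(rest − s) over sources s of rest; N(one piece) = 1:
  size 1 → [7]=1  [9]=1
  size 2 → [6,7]=1  [7,9]=2  [8,9]=1
  size 3 → [4,6,7]=1  [5,8,9]=1  [6,7,9]=3  [7,8,9]=3
  size 4 → [2,4,6,7]=1  [3,5,8,9]=1  [4,6,7,9]=4  [5,7,8,9]=4  [6,7,8,9]=6
  size 5 → [1,2,4,6,7]=1  [2,4,6,7,9]=5  [3,5,7,8,9]=5  [4,6,7,8,9]=10  [5,6,7,8,9]=10
  size 6 → [0,1,2,4,6,7]=1  [1,2,4,6,7,9]=6  [2,4,6,7,8,9]=15  [3,5,6,7,8,9]=15  [4,5,6,7,8,9]=20
  size 7 → [0,1,2,4,6,7,9]=7  [1,2,4,6,7,8,9]=21  [2,4,5,6,7,8,9]=35  [3,4,5,6,7,8,9]=35
  size 8 → [0,1,2,4,6,7,8,9]=28  [1,2,4,5,6,7,8,9]=56  [2,3,4,5,6,7,8,9]=70
  first=0(i) contributes 126
  first=3(h) contributes 84
|[w]| = 210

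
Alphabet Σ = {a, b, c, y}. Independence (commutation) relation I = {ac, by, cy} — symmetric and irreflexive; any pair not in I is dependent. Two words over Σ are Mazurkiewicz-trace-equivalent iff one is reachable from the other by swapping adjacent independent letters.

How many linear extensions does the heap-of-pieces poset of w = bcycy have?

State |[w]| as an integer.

10

0(b) covers ∅
1(c) covers 0:b
2(y) covers ∅
3(c) covers 1:c
4(y) covers 2:y
floor of heap: 0:b, 2:y
completions by unplaced set U, small U first (add the entries for U minus each lowest piece of U):
  |U|=1: {3}:1  {4}:1
  |U|=2: {1,3}:1  {2,4}:1  {3,4}:2
  |U|=3: {0,1,3}:1  {1,3,4}:3  {2,3,4}:3
  start at 0(b): 6
  start at 2(y): 4
sum over floor = 10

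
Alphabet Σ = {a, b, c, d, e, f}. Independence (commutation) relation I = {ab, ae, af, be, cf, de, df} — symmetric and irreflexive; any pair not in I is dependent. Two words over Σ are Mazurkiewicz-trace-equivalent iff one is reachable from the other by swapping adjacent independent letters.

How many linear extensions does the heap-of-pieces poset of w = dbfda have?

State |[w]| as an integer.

3

0(d) covers ∅
1(b) covers 0:d
2(f) covers 1:b
3(d) covers 1:b
4(a) covers 3:d
floor of heap: 0:d
completions by unplaced set U, small U first (add the entries for U minus each lowest piece of U):
  |U|=1: {2}:1  {4}:1
  |U|=2: {2,4}:2  {3,4}:1
  |U|=3: {2,3,4}:3
  start at 0(d): 3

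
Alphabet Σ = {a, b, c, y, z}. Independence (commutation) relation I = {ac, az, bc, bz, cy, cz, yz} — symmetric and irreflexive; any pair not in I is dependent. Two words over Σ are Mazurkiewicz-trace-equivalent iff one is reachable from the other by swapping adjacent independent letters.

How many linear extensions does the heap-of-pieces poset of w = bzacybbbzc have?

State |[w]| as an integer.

1260

drop 0:b onto floor
drop 1:z onto floor
drop 2:a onto {0:b}
drop 3:c onto floor
drop 4:y onto {2:a}
drop 5:b onto {4:y}
drop 6:b onto {5:b}
drop 7:b onto {6:b}
drop 8:z onto {1:z}
drop 9:c onto {3:c}
ground layer = {0:b, 1:z, 3:c}
drop-orders for the pieces not yet dropped (sum over which currently-grounded one goes next):
  1 to go: {7} 1  {8} 1  {9} 1
  2 to go: {1,8} 1  {3,9} 1  {6,7} 1  {7,8} 2  {7,9} 2  {8,9} 2
  3 to go: {1,7,8} 3  {1,8,9} 3  {3,7,9} 3  {3,8,9} 3  {5,6,7} 1  {6,7,8} 3  {6,7,9} 3  {7,8,9} 6
  4 to go: {1,3,8,9} 6  {1,6,7,8} 6  {1,7,8,9} 12  {3,6,7,9} 6  {3,7,8,9} 12  {4,5,6,7} 1  {5,6,7,8} 4  {5,6,7,9} 4  {6,7,8,9} 12
  5 to go: {1,3,7,8,9} 30  {1,5,6,7,8} 10  {1,6,7,8,9} 30  {2,4,5,6,7} 1  {3,5,6,7,9} 10  {3,6,7,8,9} 30  {4,5,6,7,8} 5  {4,5,6,7,9} 5  {5,6,7,8,9} 20
  6 to go: {0,2,4,5,6,7} 1  {1,3,6,7,8,9} 90  {1,4,5,6,7,8} 15  {1,5,6,7,8,9} 60  {2,4,5,6,7,8} 6  {2,4,5,6,7,9} 6  {3,4,5,6,7,9} 15  {3,5,6,7,8,9} 60  {4,5,6,7,8,9} 30
  7 to go: {0,2,4,5,6,7,8} 7  {0,2,4,5,6,7,9} 7  {1,2,4,5,6,7,8} 21  {1,3,5,6,7,8,9} 210  {1,4,5,6,7,8,9} 105  {2,3,4,5,6,7,9} 21  {2,4,5,6,7,8,9} 42  {3,4,5,6,7,8,9} 105
  8 to go: {0,1,2,4,5,6,7,8} 28  {0,2,3,4,5,6,7,9} 28  {0,2,4,5,6,7,8,9} 56  {1,2,4,5,6,7,8,9} 168  {1,3,4,5,6,7,8,9} 420  {2,3,4,5,6,7,8,9} 168
  if 0:b drops first: 756 orders
  if 1:z drops first: 252 orders
  if 3:c drops first: 252 orders
heap linearizations: 1260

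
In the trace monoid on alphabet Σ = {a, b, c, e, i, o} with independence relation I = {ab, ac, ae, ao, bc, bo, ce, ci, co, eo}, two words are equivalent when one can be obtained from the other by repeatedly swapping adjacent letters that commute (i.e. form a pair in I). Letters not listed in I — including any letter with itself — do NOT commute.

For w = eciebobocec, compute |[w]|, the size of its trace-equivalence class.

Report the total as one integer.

#0=e has no predecessor
#1=c has no predecessor
#2=i depends on [0:e]
#3=e depends on [2:i]
#4=b depends on [3:e]
#5=o depends on [2:i]
#6=b depends on [4:b]
#7=o depends on [5:o]
#8=c depends on [1:c]
#9=e depends on [6:b]
#10=c depends on [8:c]
sources: [0:e, 1:c]
N(rest) = Σ N(rest − s) over sources s of rest; N(one piece) = 1:
  size 1 → [7]=1  [9]=1  [10]=1
  size 2 → [5,7]=1  [6,9]=1  [7,9]=2  [7,10]=2  [8,10]=1  [9,10]=2
  size 3 → [1,8,10]=1  [4,6,9]=1  [5,7,9]=3  [5,7,10]=3  [6,7,9]=3  [6,9,10]=3  [7,8,10]=3  [7,9,10]=6  [8,9,10]=3
  size 4 → [1,7,8,10]=4  [1,8,9,10]=4  [3,4,6,9]=1  [4,6,7,9]=4  [4,6,9,10]=4  [5,6,7,9]=6  [5,7,8,10]=6  [5,7,9,10]=12  [6,7,9,10]=12  [6,8,9,10]=6  [7,8,9,10]=12
  size 5 → [1,5,7,8,10]=10  [1,6,8,9,10]=10  [1,7,8,9,10]=20  [3,4,6,7,9]=5  [3,4,6,9,10]=5  [4,5,6,7,9]=10  [4,6,7,9,10]=20  [4,6,8,9,10]=10  [5,6,7,9,10]=30  [5,7,8,9,10]=30  [6,7,8,9,10]=30
  size 6 → [1,4,6,8,9,10]=20  [1,5,7,8,9,10]=60  [1,6,7,8,9,10]=60  [3,4,5,6,7,9]=15  [3,4,6,7,9,10]=30  [3,4,6,8,9,10]=15  [4,5,6,7,9,10]=60  [4,6,7,8,9,10]=60  [5,6,7,8,9,10]=90
  size 7 → [1,3,4,6,8,9,10]=35  [1,4,6,7,8,9,10]=140  [1,5,6,7,8,9,10]=210  [2,3,4,5,6,7,9]=15  [3,4,5,6,7,9,10]=105  [3,4,6,7,8,9,10]=105  [4,5,6,7,8,9,10]=210
  size 8 → [0,2,3,4,5,6,7,9]=15  [1,3,4,6,7,8,9,10]=280  [1,4,5,6,7,8,9,10]=560  [2,3,4,5,6,7,9,10]=120  [3,4,5,6,7,8,9,10]=420
  size 9 → [0,2,3,4,5,6,7,9,10]=135  [1,3,4,5,6,7,8,9,10]=1260  [2,3,4,5,6,7,8,9,10]=540
  first=0(e) contributes 1800
  first=1(c) contributes 675
|[w]| = 2475

2475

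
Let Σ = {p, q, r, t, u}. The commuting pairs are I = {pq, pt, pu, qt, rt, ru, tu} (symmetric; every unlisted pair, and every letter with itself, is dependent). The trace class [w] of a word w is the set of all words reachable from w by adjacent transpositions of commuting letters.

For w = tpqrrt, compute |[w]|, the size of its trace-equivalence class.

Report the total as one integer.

30

piece 0:t — minimal
piece 1:p — minimal
piece 2:q — minimal
piece 3:r rests on {1:p, 2:q}
piece 4:r rests on {3:r}
piece 5:t rests on {0:t}
minimal pieces: {0:t, 1:p, 2:q}
ways to finish when only these pieces remain (= sum over removing one remaining piece with nothing left below it):
  1 left: {4}→1  {5}→1
  2 left: {0,5}→1  {3,4}→1  {4,5}→2
  3 left: {0,4,5}→3  {1,3,4}→1  {2,3,4}→1  {3,4,5}→3
  4 left: {0,3,4,5}→6  {1,2,3,4}→2  {1,3,4,5}→4  {2,3,4,5}→4
  placing 0:t first → 10 extensions
  placing 1:p first → 10 extensions
  placing 2:q first → 10 extensions
total linear extensions = 30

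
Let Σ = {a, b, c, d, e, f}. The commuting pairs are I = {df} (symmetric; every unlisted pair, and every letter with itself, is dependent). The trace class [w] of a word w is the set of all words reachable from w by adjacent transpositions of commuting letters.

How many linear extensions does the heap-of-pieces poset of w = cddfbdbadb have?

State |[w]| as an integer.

3

0(c) covers ∅
1(d) covers 0:c
2(d) covers 1:d
3(f) covers 0:c
4(b) covers 2:d, 3:f
5(d) covers 4:b
6(b) covers 5:d
7(a) covers 6:b
8(d) covers 7:a
9(b) covers 8:d
floor of heap: 0:c
completions by unplaced set U, small U first (add the entries for U minus each lowest piece of U):
  |U|=1: {9}:1
  |U|=2: {8,9}:1
  |U|=3: {7,8,9}:1
  |U|=4: {6,7,8,9}:1
  |U|=5: {5,6,7,8,9}:1
  |U|=6: {4,5,6,7,8,9}:1
  |U|=7: {2,4,5,6,7,8,9}:1  {3,4,5,6,7,8,9}:1
  |U|=8: {1,2,4,5,6,7,8,9}:1  {2,3,4,5,6,7,8,9}:2
  start at 0(c): 3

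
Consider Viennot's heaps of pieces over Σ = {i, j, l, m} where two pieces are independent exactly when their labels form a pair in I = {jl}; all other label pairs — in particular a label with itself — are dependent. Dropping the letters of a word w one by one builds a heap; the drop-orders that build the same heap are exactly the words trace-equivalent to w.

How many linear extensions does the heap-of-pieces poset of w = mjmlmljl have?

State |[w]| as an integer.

3

#0=m has no predecessor
#1=j depends on [0:m]
#2=m depends on [1:j]
#3=l depends on [2:m]
#4=m depends on [3:l]
#5=l depends on [4:m]
#6=j depends on [4:m]
#7=l depends on [5:l]
sources: [0:m]
N(rest) = Σ N(rest − s) over sources s of rest; N(one piece) = 1:
  size 1 → [6]=1  [7]=1
  size 2 → [5,7]=1  [6,7]=2
  size 3 → [5,6,7]=3
  size 4 → [4,5,6,7]=3
  size 5 → [3,4,5,6,7]=3
  size 6 → [2,3,4,5,6,7]=3
  first=0(m) contributes 3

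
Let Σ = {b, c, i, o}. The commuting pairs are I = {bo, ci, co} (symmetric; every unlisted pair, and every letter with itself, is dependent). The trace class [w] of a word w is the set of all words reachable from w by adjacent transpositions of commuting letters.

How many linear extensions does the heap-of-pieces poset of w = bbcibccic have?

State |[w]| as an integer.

8

drop 0:b onto floor
drop 1:b onto {0:b}
drop 2:c onto {1:b}
drop 3:i onto {1:b}
drop 4:b onto {2:c, 3:i}
drop 5:c onto {4:b}
drop 6:c onto {5:c}
drop 7:i onto {4:b}
drop 8:c onto {6:c}
ground layer = {0:b}
drop-orders for the pieces not yet dropped (sum over which currently-grounded one goes next):
  1 to go: {7} 1  {8} 1
  2 to go: {6,8} 1  {7,8} 2
  3 to go: {5,6,8} 1  {6,7,8} 3
  4 to go: {5,6,7,8} 4
  5 to go: {4,5,6,7,8} 4
  6 to go: {2,4,5,6,7,8} 4  {3,4,5,6,7,8} 4
  7 to go: {2,3,4,5,6,7,8} 8
  if 0:b drops first: 8 orders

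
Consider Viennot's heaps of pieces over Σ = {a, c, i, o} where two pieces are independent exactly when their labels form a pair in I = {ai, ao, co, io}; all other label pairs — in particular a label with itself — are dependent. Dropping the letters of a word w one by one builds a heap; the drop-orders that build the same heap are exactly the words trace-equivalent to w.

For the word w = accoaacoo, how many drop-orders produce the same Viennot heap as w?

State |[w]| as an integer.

#0=a has no predecessor
#1=c depends on [0:a]
#2=c depends on [1:c]
#3=o has no predecessor
#4=a depends on [2:c]
#5=a depends on [4:a]
#6=c depends on [5:a]
#7=o depends on [3:o]
#8=o depends on [7:o]
sources: [0:a, 3:o]
N(rest) = Σ N(rest − s) over sources s of rest; N(one piece) = 1:
  size 1 → [6]=1  [8]=1
  size 2 → [5,6]=1  [6,8]=2  [7,8]=1
  size 3 → [3,7,8]=1  [4,5,6]=1  [5,6,8]=3  [6,7,8]=3
  size 4 → [2,4,5,6]=1  [3,6,7,8]=4  [4,5,6,8]=4  [5,6,7,8]=6
  size 5 → [1,2,4,5,6]=1  [2,4,5,6,8]=5  [3,5,6,7,8]=10  [4,5,6,7,8]=10
  size 6 → [0,1,2,4,5,6]=1  [1,2,4,5,6,8]=6  [2,4,5,6,7,8]=15  [3,4,5,6,7,8]=20
  size 7 → [0,1,2,4,5,6,8]=7  [1,2,4,5,6,7,8]=21  [2,3,4,5,6,7,8]=35
  first=0(a) contributes 56
  first=3(o) contributes 28
|[w]| = 84

84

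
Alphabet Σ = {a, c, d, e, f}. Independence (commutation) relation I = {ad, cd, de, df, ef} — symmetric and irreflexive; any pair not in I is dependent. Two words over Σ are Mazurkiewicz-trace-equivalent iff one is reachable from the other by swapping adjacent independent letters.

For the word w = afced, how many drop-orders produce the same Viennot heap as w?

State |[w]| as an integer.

#0=a has no predecessor
#1=f depends on [0:a]
#2=c depends on [1:f]
#3=e depends on [2:c]
#4=d has no predecessor
sources: [0:a, 4:d]
N(rest) = Σ N(rest − s) over sources s of rest; N(one piece) = 1:
  size 1 → [3]=1  [4]=1
  size 2 → [2,3]=1  [3,4]=2
  size 3 → [1,2,3]=1  [2,3,4]=3
  first=0(a) contributes 4
  first=4(d) contributes 1
|[w]| = 5

5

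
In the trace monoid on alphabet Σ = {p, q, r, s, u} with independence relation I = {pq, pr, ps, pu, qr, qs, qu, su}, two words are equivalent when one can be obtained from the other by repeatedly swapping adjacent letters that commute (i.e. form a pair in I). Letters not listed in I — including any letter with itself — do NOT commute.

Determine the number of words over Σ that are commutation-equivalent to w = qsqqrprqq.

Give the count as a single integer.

piece 0:q — minimal
piece 1:s — minimal
piece 2:q rests on {0:q}
piece 3:q rests on {2:q}
piece 4:r rests on {1:s}
piece 5:p — minimal
piece 6:r rests on {4:r}
piece 7:q rests on {3:q}
piece 8:q rests on {7:q}
minimal pieces: {0:q, 1:s, 5:p}
ways to finish when only these pieces remain (= sum over removing one remaining piece with nothing left below it):
  1 left: {5}→1  {6}→1  {8}→1
  2 left: {4,6}→1  {5,6}→2  {5,8}→2  {6,8}→2  {7,8}→1
  3 left: {1,4,6}→1  {3,7,8}→1  {4,5,6}→3  {4,6,8}→3  {5,6,8}→6  {5,7,8}→3  {6,7,8}→3
  4 left: {1,4,5,6}→4  {1,4,6,8}→4  {2,3,7,8}→1  {3,5,7,8}→4  {3,6,7,8}→4  {4,5,6,8}→12  {4,6,7,8}→6  {5,6,7,8}→12
  5 left: {0,2,3,7,8}→1  {1,4,5,6,8}→20  {1,4,6,7,8}→10  {2,3,5,7,8}→5  {2,3,6,7,8}→5  {3,4,6,7,8}→10  {3,5,6,7,8}→20  {4,5,6,7,8}→30
  6 left: {0,2,3,5,7,8}→6  {0,2,3,6,7,8}→6  {1,3,4,6,7,8}→20  {1,4,5,6,7,8}→60  {2,3,4,6,7,8}→15  {2,3,5,6,7,8}→30  {3,4,5,6,7,8}→60
  7 left: {0,2,3,4,6,7,8}→21  {0,2,3,5,6,7,8}→42  {1,2,3,4,6,7,8}→35  {1,3,4,5,6,7,8}→140  {2,3,4,5,6,7,8}→105
  placing 0:q first → 280 extensions
  placing 1:s first → 168 extensions
  placing 5:p first → 56 extensions
total linear extensions = 504

504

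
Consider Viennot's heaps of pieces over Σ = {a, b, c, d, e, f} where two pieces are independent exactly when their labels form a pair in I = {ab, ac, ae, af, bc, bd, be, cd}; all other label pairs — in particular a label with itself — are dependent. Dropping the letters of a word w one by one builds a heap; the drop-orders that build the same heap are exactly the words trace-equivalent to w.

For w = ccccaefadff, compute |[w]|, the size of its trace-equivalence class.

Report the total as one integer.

28

drop 0:c onto floor
drop 1:c onto {0:c}
drop 2:c onto {1:c}
drop 3:c onto {2:c}
drop 4:a onto floor
drop 5:e onto {3:c}
drop 6:f onto {5:e}
drop 7:a onto {4:a}
drop 8:d onto {6:f, 7:a}
drop 9:f onto {8:d}
drop 10:f onto {9:f}
ground layer = {0:c, 4:a}
drop-orders for the pieces not yet dropped (sum over which currently-grounded one goes next):
  1 to go: {10} 1
  2 to go: {9,10} 1
  3 to go: {8,9,10} 1
  4 to go: {6,8,9,10} 1  {7,8,9,10} 1
  5 to go: {4,7,8,9,10} 1  {5,6,8,9,10} 1  {6,7,8,9,10} 2
  6 to go: {3,5,6,8,9,10} 1  {4,6,7,8,9,10} 3  {5,6,7,8,9,10} 3
  7 to go: {2,3,5,6,8,9,10} 1  {3,5,6,7,8,9,10} 4  {4,5,6,7,8,9,10} 6
  8 to go: {1,2,3,5,6,8,9,10} 1  {2,3,5,6,7,8,9,10} 5  {3,4,5,6,7,8,9,10} 10
  9 to go: {0,1,2,3,5,6,8,9,10} 1  {1,2,3,5,6,7,8,9,10} 6  {2,3,4,5,6,7,8,9,10} 15
  if 0:c drops first: 21 orders
  if 4:a drops first: 7 orders
heap linearizations: 28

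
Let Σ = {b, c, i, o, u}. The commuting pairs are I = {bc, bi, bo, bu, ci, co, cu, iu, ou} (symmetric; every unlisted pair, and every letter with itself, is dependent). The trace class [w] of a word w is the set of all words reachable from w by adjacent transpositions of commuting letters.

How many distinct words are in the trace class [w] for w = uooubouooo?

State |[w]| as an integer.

#0=u has no predecessor
#1=o has no predecessor
#2=o depends on [1:o]
#3=u depends on [0:u]
#4=b has no predecessor
#5=o depends on [2:o]
#6=u depends on [3:u]
#7=o depends on [5:o]
#8=o depends on [7:o]
#9=o depends on [8:o]
sources: [0:u, 1:o, 4:b]
N(rest) = Σ N(rest − s) over sources s of rest; N(one piece) = 1:
  size 1 → [4]=1  [6]=1  [9]=1
  size 2 → [3,6]=1  [4,6]=2  [4,9]=2  [6,9]=2  [8,9]=1
  size 3 → [0,3,6]=1  [3,4,6]=3  [3,6,9]=3  [4,6,9]=6  [4,8,9]=3  [6,8,9]=3  [7,8,9]=1
  size 4 → [0,3,4,6]=4  [0,3,6,9]=4  [3,4,6,9]=12  [3,6,8,9]=6  [4,6,8,9]=12  [4,7,8,9]=4  [5,7,8,9]=1  [6,7,8,9]=4
  size 5 → [0,3,4,6,9]=20  [0,3,6,8,9]=10  [2,5,7,8,9]=1  [3,4,6,8,9]=30  [3,6,7,8,9]=10  [4,5,7,8,9]=5  [4,6,7,8,9]=20  [5,6,7,8,9]=5
  size 6 → [0,3,4,6,8,9]=60  [0,3,6,7,8,9]=20  [1,2,5,7,8,9]=1  [2,4,5,7,8,9]=6  [2,5,6,7,8,9]=6  [3,4,6,7,8,9]=60  [3,5,6,7,8,9]=15  [4,5,6,7,8,9]=30
  size 7 → [0,3,4,6,7,8,9]=140  [0,3,5,6,7,8,9]=35  [1,2,4,5,7,8,9]=7  [1,2,5,6,7,8,9]=7  [2,3,5,6,7,8,9]=21  [2,4,5,6,7,8,9]=42  [3,4,5,6,7,8,9]=105
  size 8 → [0,2,3,5,6,7,8,9]=56  [0,3,4,5,6,7,8,9]=280  [1,2,3,5,6,7,8,9]=28  [1,2,4,5,6,7,8,9]=56  [2,3,4,5,6,7,8,9]=168
  first=0(u) contributes 252
  first=1(o) contributes 504
  first=4(b) contributes 84
|[w]| = 840

840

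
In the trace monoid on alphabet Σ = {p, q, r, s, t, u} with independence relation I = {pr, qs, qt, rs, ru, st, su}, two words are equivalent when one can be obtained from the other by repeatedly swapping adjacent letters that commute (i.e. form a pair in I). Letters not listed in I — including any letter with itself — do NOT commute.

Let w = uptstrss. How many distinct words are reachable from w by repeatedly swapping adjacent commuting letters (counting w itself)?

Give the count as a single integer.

20

#0=u has no predecessor
#1=p depends on [0:u]
#2=t depends on [1:p]
#3=s depends on [1:p]
#4=t depends on [2:t]
#5=r depends on [4:t]
#6=s depends on [3:s]
#7=s depends on [6:s]
sources: [0:u]
N(rest) = Σ N(rest − s) over sources s of rest; N(one piece) = 1:
  size 1 → [5]=1  [7]=1
  size 2 → [4,5]=1  [5,7]=2  [6,7]=1
  size 3 → [2,4,5]=1  [3,6,7]=1  [4,5,7]=3  [5,6,7]=3
  size 4 → [2,4,5,7]=4  [3,5,6,7]=4  [4,5,6,7]=6
  size 5 → [2,4,5,6,7]=10  [3,4,5,6,7]=10
  size 6 → [2,3,4,5,6,7]=20
  first=0(u) contributes 20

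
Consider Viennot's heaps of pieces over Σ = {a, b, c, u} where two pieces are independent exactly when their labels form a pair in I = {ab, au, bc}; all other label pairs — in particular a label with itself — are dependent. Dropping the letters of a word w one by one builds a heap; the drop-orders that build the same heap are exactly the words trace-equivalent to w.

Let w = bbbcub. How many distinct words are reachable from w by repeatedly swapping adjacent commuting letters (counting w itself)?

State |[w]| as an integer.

piece 0:b — minimal
piece 1:b rests on {0:b}
piece 2:b rests on {1:b}
piece 3:c — minimal
piece 4:u rests on {2:b, 3:c}
piece 5:b rests on {4:u}
minimal pieces: {0:b, 3:c}
ways to finish when only these pieces remain (= sum over removing one remaining piece with nothing left below it):
  1 left: {5}→1
  2 left: {4,5}→1
  3 left: {2,4,5}→1  {3,4,5}→1
  4 left: {1,2,4,5}→1  {2,3,4,5}→2
  placing 0:b first → 3 extensions
  placing 3:c first → 1 extensions
total linear extensions = 4

4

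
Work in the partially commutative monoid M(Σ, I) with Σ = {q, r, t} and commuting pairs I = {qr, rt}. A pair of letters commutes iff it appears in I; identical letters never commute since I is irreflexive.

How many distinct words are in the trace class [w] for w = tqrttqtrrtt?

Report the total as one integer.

165

#0=t has no predecessor
#1=q depends on [0:t]
#2=r has no predecessor
#3=t depends on [1:q]
#4=t depends on [3:t]
#5=q depends on [4:t]
#6=t depends on [5:q]
#7=r depends on [2:r]
#8=r depends on [7:r]
#9=t depends on [6:t]
#10=t depends on [9:t]
sources: [0:t, 2:r]
N(rest) = Σ N(rest − s) over sources s of rest; N(one piece) = 1:
  size 1 → [8]=1  [10]=1
  size 2 → [7,8]=1  [8,10]=2  [9,10]=1
  size 3 → [2,7,8]=1  [6,9,10]=1  [7,8,10]=3  [8,9,10]=3
  size 4 → [2,7,8,10]=4  [5,6,9,10]=1  [6,8,9,10]=4  [7,8,9,10]=6
  size 5 → [2,7,8,9,10]=10  [4,5,6,9,10]=1  [5,6,8,9,10]=5  [6,7,8,9,10]=10
  size 6 → [2,6,7,8,9,10]=20  [3,4,5,6,9,10]=1  [4,5,6,8,9,10]=6  [5,6,7,8,9,10]=15
  size 7 → [1,3,4,5,6,9,10]=1  [2,5,6,7,8,9,10]=35  [3,4,5,6,8,9,10]=7  [4,5,6,7,8,9,10]=21
  size 8 → [0,1,3,4,5,6,9,10]=1  [1,3,4,5,6,8,9,10]=8  [2,4,5,6,7,8,9,10]=56  [3,4,5,6,7,8,9,10]=28
  size 9 → [0,1,3,4,5,6,8,9,10]=9  [1,3,4,5,6,7,8,9,10]=36  [2,3,4,5,6,7,8,9,10]=84
  first=0(t) contributes 120
  first=2(r) contributes 45
|[w]| = 165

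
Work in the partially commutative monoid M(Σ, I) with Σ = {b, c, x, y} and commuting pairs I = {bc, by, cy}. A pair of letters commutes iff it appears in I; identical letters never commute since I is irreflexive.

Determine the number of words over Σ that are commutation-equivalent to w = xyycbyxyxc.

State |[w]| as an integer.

piece 0:x — minimal
piece 1:y rests on {0:x}
piece 2:y rests on {1:y}
piece 3:c rests on {0:x}
piece 4:b rests on {0:x}
piece 5:y rests on {2:y}
piece 6:x rests on {3:c, 4:b, 5:y}
piece 7:y rests on {6:x}
piece 8:x rests on {7:y}
piece 9:c rests on {8:x}
minimal pieces: {0:x}
ways to finish when only these pieces remain (= sum over removing one remaining piece with nothing left below it):
  1 left: {9}→1
  2 left: {8,9}→1
  3 left: {7,8,9}→1
  4 left: {6,7,8,9}→1
  5 left: {3,6,7,8,9}→1  {4,6,7,8,9}→1  {5,6,7,8,9}→1
  6 left: {2,5,6,7,8,9}→1  {3,4,6,7,8,9}→2  {3,5,6,7,8,9}→2  {4,5,6,7,8,9}→2
  7 left: {1,2,5,6,7,8,9}→1  {2,3,5,6,7,8,9}→3  {2,4,5,6,7,8,9}→3  {3,4,5,6,7,8,9}→6
  8 left: {1,2,3,5,6,7,8,9}→4  {1,2,4,5,6,7,8,9}→4  {2,3,4,5,6,7,8,9}→12
  placing 0:x first → 20 extensions

20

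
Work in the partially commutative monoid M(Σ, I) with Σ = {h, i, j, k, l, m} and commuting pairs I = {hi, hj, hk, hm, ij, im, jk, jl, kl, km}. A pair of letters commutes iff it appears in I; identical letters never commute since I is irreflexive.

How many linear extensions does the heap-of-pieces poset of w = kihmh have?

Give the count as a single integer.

30

0(k) covers ∅
1(i) covers 0:k
2(h) covers ∅
3(m) covers ∅
4(h) covers 2:h
floor of heap: 0:k, 2:h, 3:m
completions by unplaced set U, small U first (add the entries for U minus each lowest piece of U):
  |U|=1: {1}:1  {3}:1  {4}:1
  |U|=2: {0,1}:1  {1,3}:2  {1,4}:2  {2,4}:1  {3,4}:2
  |U|=3: {0,1,3}:3  {0,1,4}:3  {1,2,4}:3  {1,3,4}:6  {2,3,4}:3
  start at 0(k): 12
  start at 2(h): 12
  start at 3(m): 6
sum over floor = 30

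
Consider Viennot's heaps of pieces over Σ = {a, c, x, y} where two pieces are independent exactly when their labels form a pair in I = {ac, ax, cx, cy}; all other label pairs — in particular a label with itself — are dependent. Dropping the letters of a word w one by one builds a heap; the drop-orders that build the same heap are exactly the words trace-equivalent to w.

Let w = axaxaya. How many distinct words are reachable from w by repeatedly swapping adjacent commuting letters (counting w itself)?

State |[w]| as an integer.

0(a) covers ∅
1(x) covers ∅
2(a) covers 0:a
3(x) covers 1:x
4(a) covers 2:a
5(y) covers 3:x, 4:a
6(a) covers 5:y
floor of heap: 0:a, 1:x
completions by unplaced set U, small U first (add the entries for U minus each lowest piece of U):
  |U|=1: {6}:1
  |U|=2: {5,6}:1
  |U|=3: {3,5,6}:1  {4,5,6}:1
  |U|=4: {1,3,5,6}:1  {2,4,5,6}:1  {3,4,5,6}:2
  |U|=5: {0,2,4,5,6}:1  {1,3,4,5,6}:3  {2,3,4,5,6}:3
  start at 0(a): 6
  start at 1(x): 4
sum over floor = 10

10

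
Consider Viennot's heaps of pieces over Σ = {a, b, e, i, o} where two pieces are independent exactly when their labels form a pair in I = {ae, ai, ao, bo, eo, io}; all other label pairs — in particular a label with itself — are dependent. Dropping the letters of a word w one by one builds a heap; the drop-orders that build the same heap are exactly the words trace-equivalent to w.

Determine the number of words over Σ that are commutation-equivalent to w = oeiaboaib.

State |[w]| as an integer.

216

piece 0:o — minimal
piece 1:e — minimal
piece 2:i rests on {1:e}
piece 3:a — minimal
piece 4:b rests on {2:i, 3:a}
piece 5:o rests on {0:o}
piece 6:a rests on {4:b}
piece 7:i rests on {4:b}
piece 8:b rests on {6:a, 7:i}
minimal pieces: {0:o, 1:e, 3:a}
ways to finish when only these pieces remain (= sum over removing one remaining piece with nothing left below it):
  1 left: {5}→1  {8}→1
  2 left: {0,5}→1  {5,8}→2  {6,8}→1  {7,8}→1
  3 left: {0,5,8}→3  {5,6,8}→3  {5,7,8}→3  {6,7,8}→2
  4 left: {0,5,6,8}→6  {0,5,7,8}→6  {4,6,7,8}→2  {5,6,7,8}→8
  5 left: {0,5,6,7,8}→20  {2,4,6,7,8}→2  {3,4,6,7,8}→2  {4,5,6,7,8}→10
  6 left: {0,4,5,6,7,8}→30  {1,2,4,6,7,8}→2  {2,3,4,6,7,8}→4  {2,4,5,6,7,8}→12  {3,4,5,6,7,8}→12
  7 left: {0,2,4,5,6,7,8}→42  {0,3,4,5,6,7,8}→42  {1,2,3,4,6,7,8}→6  {1,2,4,5,6,7,8}→14  {2,3,4,5,6,7,8}→28
  placing 0:o first → 48 extensions
  placing 1:e first → 112 extensions
  placing 3:a first → 56 extensions
total linear extensions = 216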